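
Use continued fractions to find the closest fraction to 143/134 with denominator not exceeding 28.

16/15

Expand x = 143/134 as a continued fraction with the Euclidean algorithm:
  143 = 1*134 + 9, so a_0 = 1.
  134 = 14*9 + 8, so a_1 = 14.
  9 = 1*8 + 1, so a_2 = 1.
  8 = 8*1 + 0, so a_3 = 8.
so x = [1; 14, 1, 8].
Convergents (p_i = a_i*p_{i-1} + p_{i-2}, q_i = a_i*q_{i-1} + q_{i-2} with p_{-2}=0, p_{-1}=1, q_{-2}=1, q_{-1}=0), until the denominator exceeds 28:
  i=0: a_0=1, p_0 = 1*1 + 0 = 1, q_0 = 1*0 + 1 = 1.
  i=1: a_1=14, p_1 = 14*1 + 1 = 15, q_1 = 14*1 + 0 = 14.
  i=2: a_2=1, p_2 = 1*15 + 1 = 16, q_2 = 1*14 + 1 = 15.
  i=3: a_3=8, p_3 = 8*16 + 15 = 143, q_3 = 8*15 + 14 = 134.
q_3 = 134 > 28, so the last convergent with denominator <= 28 is p_2/q_2 = 16/15.
The closest fraction with denominator <= 28 is either p_2/q_2 or the intermediate fraction (k*p_2 + p_1)/(k*q_2 + q_1) with the largest k >= 1 whose denominator stays <= 28; these approach x as k grows, and every other convergent or intermediate fraction in range is farther away.
Largest k: floor((28 - q_1)/q_2) = floor((28 - 14)/15) = 0.
Since k = 0, no intermediate fraction beyond p_2/q_2 has denominator <= 28, so the convergent 16/15 is the closest (its error is |143*15 - 16*134|/(134*15) = 1/2010).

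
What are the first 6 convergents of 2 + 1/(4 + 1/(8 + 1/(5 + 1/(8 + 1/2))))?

Using the convergent recurrence p_i = a_i*p_{i-1} + p_{i-2}, q_i = a_i*q_{i-1} + q_{i-2} with p_{-2}=0, p_{-1}=1, q_{-2}=1, q_{-1}=0:
  i=0: a_0=2, p_0 = 2*1 + 0 = 2, q_0 = 2*0 + 1 = 1.
  i=1: a_1=4, p_1 = 4*2 + 1 = 9, q_1 = 4*1 + 0 = 4.
  i=2: a_2=8, p_2 = 8*9 + 2 = 74, q_2 = 8*4 + 1 = 33.
  i=3: a_3=5, p_3 = 5*74 + 9 = 379, q_3 = 5*33 + 4 = 169.
  i=4: a_4=8, p_4 = 8*379 + 74 = 3106, q_4 = 8*169 + 33 = 1385.
  i=5: a_5=2, p_5 = 2*3106 + 379 = 6591, q_5 = 2*1385 + 169 = 2939.

2/1, 9/4, 74/33, 379/169, 3106/1385, 6591/2939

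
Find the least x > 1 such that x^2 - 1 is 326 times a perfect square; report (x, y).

(x, y) = (325, 18)

First expand sqrt(326) as a continued fraction. With x_i = (sqrt(326) + m_i)/d_i and (m_0, d_0) = (0, 1): a_0 = floor(sqrt(326)) = 18, since 18^2 = 324 <= 326 < 361 = 19^2.
Iterate m_{i+1} = d_i*a_i - m_i, d_{i+1} = (326 - m_{i+1}^2)/d_i, a_{i+1} = floor((a_0 + m_{i+1})/d_{i+1}):
  m_1 = 1*18 - 0 = 18, d_1 = (326 - 18^2)/1 = 2/1 = 2, a_1 = floor((18 + 18)/2) = 18.
  m_2 = 2*18 - 18 = 18, d_2 = (326 - 18^2)/2 = 2/2 = 1, a_2 = floor((18 + 18)/1) = 36.
  m_3 = 1*36 - 18 = 18, d_3 = (326 - 18^2)/1 = 2/1 = 2: (m_3, d_3) = (m_1, d_1) = (18, 2), so from here the quotients repeat a_1, a_2; the period length is 2.
So sqrt(326) = [18; (18, 36)] with period length k = 2.
k is even, so the fundamental solution of x^2 - 326y^2 = 1 is (p_{k-1}, q_{k-1}) = (p_1, q_1); compute convergents through index 1.
Convergents (p_i = a_i*p_{i-1} + p_{i-2}, q_i = a_i*q_{i-1} + q_{i-2} with p_{-2}=0, p_{-1}=1, q_{-2}=1, q_{-1}=0):
  i=0: a_0=18, p_0 = 18*1 + 0 = 18, q_0 = 18*0 + 1 = 1.
  i=1: a_1=18, p_1 = 18*18 + 1 = 325, q_1 = 18*1 + 0 = 18.
Check: 325^2 - 326*18^2 = 105625 - 105624 = 1, so (x, y) = (325, 18) solves the equation, and by the theorem it is the least positive solution.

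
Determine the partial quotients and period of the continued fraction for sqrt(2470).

Write x_i = (sqrt(2470) + m_i)/d_i with (m_0, d_0) = (0, 1). a_0 = floor(sqrt(2470)) = 49, since 49^2 = 2401 <= 2470 < 2500 = 50^2.
Iterate m_{i+1} = d_i*a_i - m_i, d_{i+1} = (2470 - m_{i+1}^2)/d_i, a_{i+1} = floor((a_0 + m_{i+1})/d_{i+1}):
  m_1 = 1*49 - 0 = 49, d_1 = (2470 - 49^2)/1 = 69/1 = 69, a_1 = floor((49 + 49)/69) = 1.
  m_2 = 69*1 - 49 = 20, d_2 = (2470 - 20^2)/69 = 2070/69 = 30, a_2 = floor((49 + 20)/30) = 2.
  m_3 = 30*2 - 20 = 40, d_3 = (2470 - 40^2)/30 = 870/30 = 29, a_3 = floor((49 + 40)/29) = 3.
  m_4 = 29*3 - 40 = 47, d_4 = (2470 - 47^2)/29 = 261/29 = 9, a_4 = floor((49 + 47)/9) = 10.
  m_5 = 9*10 - 47 = 43, d_5 = (2470 - 43^2)/9 = 621/9 = 69, a_5 = floor((49 + 43)/69) = 1.
  m_6 = 69*1 - 43 = 26, d_6 = (2470 - 26^2)/69 = 1794/69 = 26, a_6 = floor((49 + 26)/26) = 2.
  m_7 = 26*2 - 26 = 26, d_7 = (2470 - 26^2)/26 = 1794/26 = 69, a_7 = floor((49 + 26)/69) = 1.
  m_8 = 69*1 - 26 = 43, d_8 = (2470 - 43^2)/69 = 621/69 = 9, a_8 = floor((49 + 43)/9) = 10.
  m_9 = 9*10 - 43 = 47, d_9 = (2470 - 47^2)/9 = 261/9 = 29, a_9 = floor((49 + 47)/29) = 3.
  m_10 = 29*3 - 47 = 40, d_10 = (2470 - 40^2)/29 = 870/29 = 30, a_10 = floor((49 + 40)/30) = 2.
  m_11 = 30*2 - 40 = 20, d_11 = (2470 - 20^2)/30 = 2070/30 = 69, a_11 = floor((49 + 20)/69) = 1.
  m_12 = 69*1 - 20 = 49, d_12 = (2470 - 49^2)/69 = 69/69 = 1, a_12 = floor((49 + 49)/1) = 98.
  m_13 = 1*98 - 49 = 49, d_13 = (2470 - 49^2)/1 = 69/1 = 69: (m_13, d_13) = (m_1, d_1) = (49, 69), so from here the quotients repeat a_1, ..., a_12; the period length is 12.
Hence the expansion of sqrt(2470) is a_0 = 49 followed by the repeating block 1, 2, 3, 10, 1, 2, 1, 10, 3, 2, 1, 98 (period 12).

[49; (1, 2, 3, 10, 1, 2, 1, 10, 3, 2, 1, 98)]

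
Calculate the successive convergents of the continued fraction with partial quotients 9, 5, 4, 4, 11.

Using the convergent recurrence p_i = a_i*p_{i-1} + p_{i-2}, q_i = a_i*q_{i-1} + q_{i-2} with p_{-2}=0, p_{-1}=1, q_{-2}=1, q_{-1}=0:
  i=0: a_0=9, p_0 = 9*1 + 0 = 9, q_0 = 9*0 + 1 = 1.
  i=1: a_1=5, p_1 = 5*9 + 1 = 46, q_1 = 5*1 + 0 = 5.
  i=2: a_2=4, p_2 = 4*46 + 9 = 193, q_2 = 4*5 + 1 = 21.
  i=3: a_3=4, p_3 = 4*193 + 46 = 818, q_3 = 4*21 + 5 = 89.
  i=4: a_4=11, p_4 = 11*818 + 193 = 9191, q_4 = 11*89 + 21 = 1000.

9/1, 46/5, 193/21, 818/89, 9191/1000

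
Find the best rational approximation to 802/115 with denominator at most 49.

265/38

Expand x = 802/115 as a continued fraction with the Euclidean algorithm:
  802 = 6*115 + 112, so a_0 = 6.
  115 = 1*112 + 3, so a_1 = 1.
  112 = 37*3 + 1, so a_2 = 37.
  3 = 3*1 + 0, so a_3 = 3.
so x = [6; 1, 37, 3].
Convergents (p_i = a_i*p_{i-1} + p_{i-2}, q_i = a_i*q_{i-1} + q_{i-2} with p_{-2}=0, p_{-1}=1, q_{-2}=1, q_{-1}=0), until the denominator exceeds 49:
  i=0: a_0=6, p_0 = 6*1 + 0 = 6, q_0 = 6*0 + 1 = 1.
  i=1: a_1=1, p_1 = 1*6 + 1 = 7, q_1 = 1*1 + 0 = 1.
  i=2: a_2=37, p_2 = 37*7 + 6 = 265, q_2 = 37*1 + 1 = 38.
  i=3: a_3=3, p_3 = 3*265 + 7 = 802, q_3 = 3*38 + 1 = 115.
q_3 = 115 > 49, so the last convergent with denominator <= 49 is p_2/q_2 = 265/38.
The closest fraction with denominator <= 49 is either p_2/q_2 or the intermediate fraction (k*p_2 + p_1)/(k*q_2 + q_1) with the largest k >= 1 whose denominator stays <= 49; these approach x as k grows, and every other convergent or intermediate fraction in range is farther away.
Largest k: floor((49 - q_1)/q_2) = floor((49 - 1)/38) = 1.
That gives (1*265 + 7)/(1*38 + 1) = 272/39.
Compare the errors: |x - 265/38| = |802*38 - 265*115|/(115*38) = 1/4370, and |x - 272/39| = |802*39 - 272*115|/(115*39) = 2/4485.
Cross-multiplying, 1*4485 = 4485 < 8740 = 2*4370, so 1/4370 is smaller: the convergent 265/38 is closer to x than 272/39.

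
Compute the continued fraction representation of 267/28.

Run the Euclidean algorithm on 267 and 28; the successive quotients are the partial quotients a_0, a_1, ... (each step inverts the fractional part left over by the previous one):
  267 = 9*28 + 15, so a_0 = 9.
  28 = 1*15 + 13, so a_1 = 1.
  15 = 1*13 + 2, so a_2 = 1.
  13 = 6*2 + 1, so a_3 = 6.
  2 = 2*1 + 0, so a_4 = 2.
The remainder reaches 0 after 5 divisions, so the expansion has 5 partial quotients, read off in order.

[9; 1, 1, 6, 2]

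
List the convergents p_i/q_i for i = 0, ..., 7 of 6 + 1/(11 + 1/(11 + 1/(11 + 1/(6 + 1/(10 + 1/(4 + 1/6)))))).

Using the convergent recurrence p_i = a_i*p_{i-1} + p_{i-2}, q_i = a_i*q_{i-1} + q_{i-2} with p_{-2}=0, p_{-1}=1, q_{-2}=1, q_{-1}=0:
  i=0: a_0=6, p_0 = 6*1 + 0 = 6, q_0 = 6*0 + 1 = 1.
  i=1: a_1=11, p_1 = 11*6 + 1 = 67, q_1 = 11*1 + 0 = 11.
  i=2: a_2=11, p_2 = 11*67 + 6 = 743, q_2 = 11*11 + 1 = 122.
  i=3: a_3=11, p_3 = 11*743 + 67 = 8240, q_3 = 11*122 + 11 = 1353.
  i=4: a_4=6, p_4 = 6*8240 + 743 = 50183, q_4 = 6*1353 + 122 = 8240.
  i=5: a_5=10, p_5 = 10*50183 + 8240 = 510070, q_5 = 10*8240 + 1353 = 83753.
  i=6: a_6=4, p_6 = 4*510070 + 50183 = 2090463, q_6 = 4*83753 + 8240 = 343252.
  i=7: a_7=6, p_7 = 6*2090463 + 510070 = 13052848, q_7 = 6*343252 + 83753 = 2143265.

6/1, 67/11, 743/122, 8240/1353, 50183/8240, 510070/83753, 2090463/343252, 13052848/2143265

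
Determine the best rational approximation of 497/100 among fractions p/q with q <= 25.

124/25

Expand x = 497/100 as a continued fraction with the Euclidean algorithm:
  497 = 4*100 + 97, so a_0 = 4.
  100 = 1*97 + 3, so a_1 = 1.
  97 = 32*3 + 1, so a_2 = 32.
  3 = 3*1 + 0, so a_3 = 3.
so x = [4; 1, 32, 3].
Convergents (p_i = a_i*p_{i-1} + p_{i-2}, q_i = a_i*q_{i-1} + q_{i-2} with p_{-2}=0, p_{-1}=1, q_{-2}=1, q_{-1}=0), until the denominator exceeds 25:
  i=0: a_0=4, p_0 = 4*1 + 0 = 4, q_0 = 4*0 + 1 = 1.
  i=1: a_1=1, p_1 = 1*4 + 1 = 5, q_1 = 1*1 + 0 = 1.
  i=2: a_2=32, p_2 = 32*5 + 4 = 164, q_2 = 32*1 + 1 = 33.
q_2 = 33 > 25, so the last convergent with denominator <= 25 is p_1/q_1 = 5/1.
The closest fraction with denominator <= 25 is either p_1/q_1 or the intermediate fraction (k*p_1 + p_0)/(k*q_1 + q_0) with the largest k >= 1 whose denominator stays <= 25; these approach x as k grows, and every other convergent or intermediate fraction in range is farther away.
Largest k: floor((25 - q_0)/q_1) = floor((25 - 1)/1) = 24.
That gives (24*5 + 4)/(24*1 + 1) = 124/25.
Compare the errors: |x - 5/1| = |497*1 - 5*100|/(100*1) = 3/100, and |x - 124/25| = |497*25 - 124*100|/(100*25) = 25/2500.
Cross-multiplying, 25*100 = 2500 < 7500 = 3*2500, so 25/2500 is smaller: the intermediate fraction 124/25 is closer to x than 5/1.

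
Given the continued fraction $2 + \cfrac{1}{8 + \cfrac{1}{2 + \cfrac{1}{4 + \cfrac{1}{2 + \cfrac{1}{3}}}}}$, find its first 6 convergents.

Using the convergent recurrence p_i = a_i*p_{i-1} + p_{i-2}, q_i = a_i*q_{i-1} + q_{i-2} with p_{-2}=0, p_{-1}=1, q_{-2}=1, q_{-1}=0:
  i=0: a_0=2, p_0 = 2*1 + 0 = 2, q_0 = 2*0 + 1 = 1.
  i=1: a_1=8, p_1 = 8*2 + 1 = 17, q_1 = 8*1 + 0 = 8.
  i=2: a_2=2, p_2 = 2*17 + 2 = 36, q_2 = 2*8 + 1 = 17.
  i=3: a_3=4, p_3 = 4*36 + 17 = 161, q_3 = 4*17 + 8 = 76.
  i=4: a_4=2, p_4 = 2*161 + 36 = 358, q_4 = 2*76 + 17 = 169.
  i=5: a_5=3, p_5 = 3*358 + 161 = 1235, q_5 = 3*169 + 76 = 583.

2/1, 17/8, 36/17, 161/76, 358/169, 1235/583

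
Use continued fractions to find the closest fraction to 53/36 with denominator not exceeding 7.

3/2

Expand x = 53/36 as a continued fraction with the Euclidean algorithm:
  53 = 1*36 + 17, so a_0 = 1.
  36 = 2*17 + 2, so a_1 = 2.
  17 = 8*2 + 1, so a_2 = 8.
  2 = 2*1 + 0, so a_3 = 2.
so x = [1; 2, 8, 2].
Convergents (p_i = a_i*p_{i-1} + p_{i-2}, q_i = a_i*q_{i-1} + q_{i-2} with p_{-2}=0, p_{-1}=1, q_{-2}=1, q_{-1}=0), until the denominator exceeds 7:
  i=0: a_0=1, p_0 = 1*1 + 0 = 1, q_0 = 1*0 + 1 = 1.
  i=1: a_1=2, p_1 = 2*1 + 1 = 3, q_1 = 2*1 + 0 = 2.
  i=2: a_2=8, p_2 = 8*3 + 1 = 25, q_2 = 8*2 + 1 = 17.
q_2 = 17 > 7, so the last convergent with denominator <= 7 is p_1/q_1 = 3/2.
The closest fraction with denominator <= 7 is either p_1/q_1 or the intermediate fraction (k*p_1 + p_0)/(k*q_1 + q_0) with the largest k >= 1 whose denominator stays <= 7; these approach x as k grows, and every other convergent or intermediate fraction in range is farther away.
Largest k: floor((7 - q_0)/q_1) = floor((7 - 1)/2) = 3.
That gives (3*3 + 1)/(3*2 + 1) = 10/7.
Compare the errors: |x - 3/2| = |53*2 - 3*36|/(36*2) = 2/72, and |x - 10/7| = |53*7 - 10*36|/(36*7) = 11/252.
Cross-multiplying, 2*252 = 504 < 792 = 11*72, so 2/72 is smaller: the convergent 3/2 is closer to x than 10/7.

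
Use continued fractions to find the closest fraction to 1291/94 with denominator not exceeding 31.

206/15

Expand x = 1291/94 as a continued fraction with the Euclidean algorithm:
  1291 = 13*94 + 69, so a_0 = 13.
  94 = 1*69 + 25, so a_1 = 1.
  69 = 2*25 + 19, so a_2 = 2.
  25 = 1*19 + 6, so a_3 = 1.
  19 = 3*6 + 1, so a_4 = 3.
  6 = 6*1 + 0, so a_5 = 6.
so x = [13; 1, 2, 1, 3, 6].
Convergents (p_i = a_i*p_{i-1} + p_{i-2}, q_i = a_i*q_{i-1} + q_{i-2} with p_{-2}=0, p_{-1}=1, q_{-2}=1, q_{-1}=0), until the denominator exceeds 31:
  i=0: a_0=13, p_0 = 13*1 + 0 = 13, q_0 = 13*0 + 1 = 1.
  i=1: a_1=1, p_1 = 1*13 + 1 = 14, q_1 = 1*1 + 0 = 1.
  i=2: a_2=2, p_2 = 2*14 + 13 = 41, q_2 = 2*1 + 1 = 3.
  i=3: a_3=1, p_3 = 1*41 + 14 = 55, q_3 = 1*3 + 1 = 4.
  i=4: a_4=3, p_4 = 3*55 + 41 = 206, q_4 = 3*4 + 3 = 15.
  i=5: a_5=6, p_5 = 6*206 + 55 = 1291, q_5 = 6*15 + 4 = 94.
q_5 = 94 > 31, so the last convergent with denominator <= 31 is p_4/q_4 = 206/15.
The closest fraction with denominator <= 31 is either p_4/q_4 or the intermediate fraction (k*p_4 + p_3)/(k*q_4 + q_3) with the largest k >= 1 whose denominator stays <= 31; these approach x as k grows, and every other convergent or intermediate fraction in range is farther away.
Largest k: floor((31 - q_3)/q_4) = floor((31 - 4)/15) = 1.
That gives (1*206 + 55)/(1*15 + 4) = 261/19.
Compare the errors: |x - 206/15| = |1291*15 - 206*94|/(94*15) = 1/1410, and |x - 261/19| = |1291*19 - 261*94|/(94*19) = 5/1786.
Cross-multiplying, 1*1786 = 1786 < 7050 = 5*1410, so 1/1410 is smaller: the convergent 206/15 is closer to x than 261/19.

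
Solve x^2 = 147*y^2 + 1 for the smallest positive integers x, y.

First expand sqrt(147) as a continued fraction. With x_i = (sqrt(147) + m_i)/d_i and (m_0, d_0) = (0, 1): a_0 = floor(sqrt(147)) = 12, since 12^2 = 144 <= 147 < 169 = 13^2.
Iterate m_{i+1} = d_i*a_i - m_i, d_{i+1} = (147 - m_{i+1}^2)/d_i, a_{i+1} = floor((a_0 + m_{i+1})/d_{i+1}):
  m_1 = 1*12 - 0 = 12, d_1 = (147 - 12^2)/1 = 3/1 = 3, a_1 = floor((12 + 12)/3) = 8.
  m_2 = 3*8 - 12 = 12, d_2 = (147 - 12^2)/3 = 3/3 = 1, a_2 = floor((12 + 12)/1) = 24.
  m_3 = 1*24 - 12 = 12, d_3 = (147 - 12^2)/1 = 3/1 = 3: (m_3, d_3) = (m_1, d_1) = (12, 3), so from here the quotients repeat a_1, a_2; the period length is 2.
So sqrt(147) = [12; (8, 24)] with period length k = 2.
k is even, so the fundamental solution of x^2 - 147y^2 = 1 is (p_{k-1}, q_{k-1}) = (p_1, q_1); compute convergents through index 1.
Convergents (p_i = a_i*p_{i-1} + p_{i-2}, q_i = a_i*q_{i-1} + q_{i-2} with p_{-2}=0, p_{-1}=1, q_{-2}=1, q_{-1}=0):
  i=0: a_0=12, p_0 = 12*1 + 0 = 12, q_0 = 12*0 + 1 = 1.
  i=1: a_1=8, p_1 = 8*12 + 1 = 97, q_1 = 8*1 + 0 = 8.
Check: 97^2 - 147*8^2 = 9409 - 9408 = 1, so (x, y) = (97, 8) solves the equation, and by the theorem it is the least positive solution.

(x, y) = (97, 8)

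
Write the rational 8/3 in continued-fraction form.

Run the Euclidean algorithm on 8 and 3; the successive quotients are the partial quotients a_0, a_1, ... (each step inverts the fractional part left over by the previous one):
  8 = 2*3 + 2, so a_0 = 2.
  3 = 1*2 + 1, so a_1 = 1.
  2 = 2*1 + 0, so a_2 = 2.
The remainder reaches 0 after 3 divisions, so the expansion has 3 partial quotients, read off in order.

[2; 1, 2]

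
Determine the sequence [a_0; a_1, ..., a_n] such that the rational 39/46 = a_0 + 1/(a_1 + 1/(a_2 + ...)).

[0; 1, 5, 1, 1, 3]

Run the Euclidean algorithm on 39 and 46; the successive quotients are the partial quotients a_0, a_1, ... (each step inverts the fractional part left over by the previous one):
  39 = 0*46 + 39, so a_0 = 0.
  46 = 1*39 + 7, so a_1 = 1.
  39 = 5*7 + 4, so a_2 = 5.
  7 = 1*4 + 3, so a_3 = 1.
  4 = 1*3 + 1, so a_4 = 1.
  3 = 3*1 + 0, so a_5 = 3.
The remainder reaches 0 after 6 divisions, so the expansion has 6 partial quotients, read off in order.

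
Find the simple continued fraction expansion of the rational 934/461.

[2; 38, 2, 2, 2]

Run the Euclidean algorithm on 934 and 461; the successive quotients are the partial quotients a_0, a_1, ... (each step inverts the fractional part left over by the previous one):
  934 = 2*461 + 12, so a_0 = 2.
  461 = 38*12 + 5, so a_1 = 38.
  12 = 2*5 + 2, so a_2 = 2.
  5 = 2*2 + 1, so a_3 = 2.
  2 = 2*1 + 0, so a_4 = 2.
The remainder reaches 0 after 5 divisions, so the expansion has 5 partial quotients, read off in order.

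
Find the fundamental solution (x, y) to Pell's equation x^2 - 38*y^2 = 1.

(x, y) = (37, 6)

First expand sqrt(38) as a continued fraction. With x_i = (sqrt(38) + m_i)/d_i and (m_0, d_0) = (0, 1): a_0 = floor(sqrt(38)) = 6, since 6^2 = 36 <= 38 < 49 = 7^2.
Iterate m_{i+1} = d_i*a_i - m_i, d_{i+1} = (38 - m_{i+1}^2)/d_i, a_{i+1} = floor((a_0 + m_{i+1})/d_{i+1}):
  m_1 = 1*6 - 0 = 6, d_1 = (38 - 6^2)/1 = 2/1 = 2, a_1 = floor((6 + 6)/2) = 6.
  m_2 = 2*6 - 6 = 6, d_2 = (38 - 6^2)/2 = 2/2 = 1, a_2 = floor((6 + 6)/1) = 12.
  m_3 = 1*12 - 6 = 6, d_3 = (38 - 6^2)/1 = 2/1 = 2: (m_3, d_3) = (m_1, d_1) = (6, 2), so from here the quotients repeat a_1, a_2; the period length is 2.
So sqrt(38) = [6; (6, 12)] with period length k = 2.
k is even, so the fundamental solution of x^2 - 38y^2 = 1 is (p_{k-1}, q_{k-1}) = (p_1, q_1); compute convergents through index 1.
Convergents (p_i = a_i*p_{i-1} + p_{i-2}, q_i = a_i*q_{i-1} + q_{i-2} with p_{-2}=0, p_{-1}=1, q_{-2}=1, q_{-1}=0):
  i=0: a_0=6, p_0 = 6*1 + 0 = 6, q_0 = 6*0 + 1 = 1.
  i=1: a_1=6, p_1 = 6*6 + 1 = 37, q_1 = 6*1 + 0 = 6.
Check: 37^2 - 38*6^2 = 1369 - 1368 = 1, so (x, y) = (37, 6) solves the equation, and by the theorem it is the least positive solution.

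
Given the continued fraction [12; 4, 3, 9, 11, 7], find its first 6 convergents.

12/1, 49/4, 159/13, 1480/121, 16439/1344, 116553/9529

Using the convergent recurrence p_i = a_i*p_{i-1} + p_{i-2}, q_i = a_i*q_{i-1} + q_{i-2} with p_{-2}=0, p_{-1}=1, q_{-2}=1, q_{-1}=0:
  i=0: a_0=12, p_0 = 12*1 + 0 = 12, q_0 = 12*0 + 1 = 1.
  i=1: a_1=4, p_1 = 4*12 + 1 = 49, q_1 = 4*1 + 0 = 4.
  i=2: a_2=3, p_2 = 3*49 + 12 = 159, q_2 = 3*4 + 1 = 13.
  i=3: a_3=9, p_3 = 9*159 + 49 = 1480, q_3 = 9*13 + 4 = 121.
  i=4: a_4=11, p_4 = 11*1480 + 159 = 16439, q_4 = 11*121 + 13 = 1344.
  i=5: a_5=7, p_5 = 7*16439 + 1480 = 116553, q_5 = 7*1344 + 121 = 9529.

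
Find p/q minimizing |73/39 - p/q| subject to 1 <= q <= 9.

Expand x = 73/39 as a continued fraction with the Euclidean algorithm:
  73 = 1*39 + 34, so a_0 = 1.
  39 = 1*34 + 5, so a_1 = 1.
  34 = 6*5 + 4, so a_2 = 6.
  5 = 1*4 + 1, so a_3 = 1.
  4 = 4*1 + 0, so a_4 = 4.
so x = [1; 1, 6, 1, 4].
Convergents (p_i = a_i*p_{i-1} + p_{i-2}, q_i = a_i*q_{i-1} + q_{i-2} with p_{-2}=0, p_{-1}=1, q_{-2}=1, q_{-1}=0), until the denominator exceeds 9:
  i=0: a_0=1, p_0 = 1*1 + 0 = 1, q_0 = 1*0 + 1 = 1.
  i=1: a_1=1, p_1 = 1*1 + 1 = 2, q_1 = 1*1 + 0 = 1.
  i=2: a_2=6, p_2 = 6*2 + 1 = 13, q_2 = 6*1 + 1 = 7.
  i=3: a_3=1, p_3 = 1*13 + 2 = 15, q_3 = 1*7 + 1 = 8.
  i=4: a_4=4, p_4 = 4*15 + 13 = 73, q_4 = 4*8 + 7 = 39.
q_4 = 39 > 9, so the last convergent with denominator <= 9 is p_3/q_3 = 15/8.
The closest fraction with denominator <= 9 is either p_3/q_3 or the intermediate fraction (k*p_3 + p_2)/(k*q_3 + q_2) with the largest k >= 1 whose denominator stays <= 9; these approach x as k grows, and every other convergent or intermediate fraction in range is farther away.
Largest k: floor((9 - q_2)/q_3) = floor((9 - 7)/8) = 0.
Since k = 0, no intermediate fraction beyond p_3/q_3 has denominator <= 9, so the convergent 15/8 is the closest (its error is |73*8 - 15*39|/(39*8) = 1/312).

15/8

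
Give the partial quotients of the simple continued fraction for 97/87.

Run the Euclidean algorithm on 97 and 87; the successive quotients are the partial quotients a_0, a_1, ... (each step inverts the fractional part left over by the previous one):
  97 = 1*87 + 10, so a_0 = 1.
  87 = 8*10 + 7, so a_1 = 8.
  10 = 1*7 + 3, so a_2 = 1.
  7 = 2*3 + 1, so a_3 = 2.
  3 = 3*1 + 0, so a_4 = 3.
The remainder reaches 0 after 5 divisions, so the expansion has 5 partial quotients, read off in order.

[1; 8, 1, 2, 3]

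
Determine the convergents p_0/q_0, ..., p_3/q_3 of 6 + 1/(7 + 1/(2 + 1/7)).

6/1, 43/7, 92/15, 687/112

Using the convergent recurrence p_i = a_i*p_{i-1} + p_{i-2}, q_i = a_i*q_{i-1} + q_{i-2} with p_{-2}=0, p_{-1}=1, q_{-2}=1, q_{-1}=0:
  i=0: a_0=6, p_0 = 6*1 + 0 = 6, q_0 = 6*0 + 1 = 1.
  i=1: a_1=7, p_1 = 7*6 + 1 = 43, q_1 = 7*1 + 0 = 7.
  i=2: a_2=2, p_2 = 2*43 + 6 = 92, q_2 = 2*7 + 1 = 15.
  i=3: a_3=7, p_3 = 7*92 + 43 = 687, q_3 = 7*15 + 7 = 112.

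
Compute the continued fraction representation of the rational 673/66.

[10; 5, 13]

Run the Euclidean algorithm on 673 and 66; the successive quotients are the partial quotients a_0, a_1, ... (each step inverts the fractional part left over by the previous one):
  673 = 10*66 + 13, so a_0 = 10.
  66 = 5*13 + 1, so a_1 = 5.
  13 = 13*1 + 0, so a_2 = 13.
The remainder reaches 0 after 3 divisions, so the expansion has 3 partial quotients, read off in order.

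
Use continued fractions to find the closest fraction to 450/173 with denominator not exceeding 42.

13/5

Expand x = 450/173 as a continued fraction with the Euclidean algorithm:
  450 = 2*173 + 104, so a_0 = 2.
  173 = 1*104 + 69, so a_1 = 1.
  104 = 1*69 + 35, so a_2 = 1.
  69 = 1*35 + 34, so a_3 = 1.
  35 = 1*34 + 1, so a_4 = 1.
  34 = 34*1 + 0, so a_5 = 34.
so x = [2; 1, 1, 1, 1, 34].
Convergents (p_i = a_i*p_{i-1} + p_{i-2}, q_i = a_i*q_{i-1} + q_{i-2} with p_{-2}=0, p_{-1}=1, q_{-2}=1, q_{-1}=0), until the denominator exceeds 42:
  i=0: a_0=2, p_0 = 2*1 + 0 = 2, q_0 = 2*0 + 1 = 1.
  i=1: a_1=1, p_1 = 1*2 + 1 = 3, q_1 = 1*1 + 0 = 1.
  i=2: a_2=1, p_2 = 1*3 + 2 = 5, q_2 = 1*1 + 1 = 2.
  i=3: a_3=1, p_3 = 1*5 + 3 = 8, q_3 = 1*2 + 1 = 3.
  i=4: a_4=1, p_4 = 1*8 + 5 = 13, q_4 = 1*3 + 2 = 5.
  i=5: a_5=34, p_5 = 34*13 + 8 = 450, q_5 = 34*5 + 3 = 173.
q_5 = 173 > 42, so the last convergent with denominator <= 42 is p_4/q_4 = 13/5.
The closest fraction with denominator <= 42 is either p_4/q_4 or the intermediate fraction (k*p_4 + p_3)/(k*q_4 + q_3) with the largest k >= 1 whose denominator stays <= 42; these approach x as k grows, and every other convergent or intermediate fraction in range is farther away.
Largest k: floor((42 - q_3)/q_4) = floor((42 - 3)/5) = 7.
That gives (7*13 + 8)/(7*5 + 3) = 99/38.
Compare the errors: |x - 13/5| = |450*5 - 13*173|/(173*5) = 1/865, and |x - 99/38| = |450*38 - 99*173|/(173*38) = 27/6574.
Cross-multiplying, 1*6574 = 6574 < 23355 = 27*865, so 1/865 is smaller: the convergent 13/5 is closer to x than 99/38.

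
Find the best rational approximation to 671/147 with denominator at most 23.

Expand x = 671/147 as a continued fraction with the Euclidean algorithm:
  671 = 4*147 + 83, so a_0 = 4.
  147 = 1*83 + 64, so a_1 = 1.
  83 = 1*64 + 19, so a_2 = 1.
  64 = 3*19 + 7, so a_3 = 3.
  19 = 2*7 + 5, so a_4 = 2.
  7 = 1*5 + 2, so a_5 = 1.
  5 = 2*2 + 1, so a_6 = 2.
  2 = 2*1 + 0, so a_7 = 2.
so x = [4; 1, 1, 3, 2, 1, 2, 2].
Convergents (p_i = a_i*p_{i-1} + p_{i-2}, q_i = a_i*q_{i-1} + q_{i-2} with p_{-2}=0, p_{-1}=1, q_{-2}=1, q_{-1}=0), until the denominator exceeds 23:
  i=0: a_0=4, p_0 = 4*1 + 0 = 4, q_0 = 4*0 + 1 = 1.
  i=1: a_1=1, p_1 = 1*4 + 1 = 5, q_1 = 1*1 + 0 = 1.
  i=2: a_2=1, p_2 = 1*5 + 4 = 9, q_2 = 1*1 + 1 = 2.
  i=3: a_3=3, p_3 = 3*9 + 5 = 32, q_3 = 3*2 + 1 = 7.
  i=4: a_4=2, p_4 = 2*32 + 9 = 73, q_4 = 2*7 + 2 = 16.
  i=5: a_5=1, p_5 = 1*73 + 32 = 105, q_5 = 1*16 + 7 = 23.
  i=6: a_6=2, p_6 = 2*105 + 73 = 283, q_6 = 2*23 + 16 = 62.
q_6 = 62 > 23, so the last convergent with denominator <= 23 is p_5/q_5 = 105/23.
The closest fraction with denominator <= 23 is either p_5/q_5 or the intermediate fraction (k*p_5 + p_4)/(k*q_5 + q_4) with the largest k >= 1 whose denominator stays <= 23; these approach x as k grows, and every other convergent or intermediate fraction in range is farther away.
Largest k: floor((23 - q_4)/q_5) = floor((23 - 16)/23) = 0.
Since k = 0, no intermediate fraction beyond p_5/q_5 has denominator <= 23, so the convergent 105/23 is the closest (its error is |671*23 - 105*147|/(147*23) = 2/3381).

105/23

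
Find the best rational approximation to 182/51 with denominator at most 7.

25/7

Expand x = 182/51 as a continued fraction with the Euclidean algorithm:
  182 = 3*51 + 29, so a_0 = 3.
  51 = 1*29 + 22, so a_1 = 1.
  29 = 1*22 + 7, so a_2 = 1.
  22 = 3*7 + 1, so a_3 = 3.
  7 = 7*1 + 0, so a_4 = 7.
so x = [3; 1, 1, 3, 7].
Convergents (p_i = a_i*p_{i-1} + p_{i-2}, q_i = a_i*q_{i-1} + q_{i-2} with p_{-2}=0, p_{-1}=1, q_{-2}=1, q_{-1}=0), until the denominator exceeds 7:
  i=0: a_0=3, p_0 = 3*1 + 0 = 3, q_0 = 3*0 + 1 = 1.
  i=1: a_1=1, p_1 = 1*3 + 1 = 4, q_1 = 1*1 + 0 = 1.
  i=2: a_2=1, p_2 = 1*4 + 3 = 7, q_2 = 1*1 + 1 = 2.
  i=3: a_3=3, p_3 = 3*7 + 4 = 25, q_3 = 3*2 + 1 = 7.
  i=4: a_4=7, p_4 = 7*25 + 7 = 182, q_4 = 7*7 + 2 = 51.
q_4 = 51 > 7, so the last convergent with denominator <= 7 is p_3/q_3 = 25/7.
The closest fraction with denominator <= 7 is either p_3/q_3 or the intermediate fraction (k*p_3 + p_2)/(k*q_3 + q_2) with the largest k >= 1 whose denominator stays <= 7; these approach x as k grows, and every other convergent or intermediate fraction in range is farther away.
Largest k: floor((7 - q_2)/q_3) = floor((7 - 2)/7) = 0.
Since k = 0, no intermediate fraction beyond p_3/q_3 has denominator <= 7, so the convergent 25/7 is the closest (its error is |182*7 - 25*51|/(51*7) = 1/357).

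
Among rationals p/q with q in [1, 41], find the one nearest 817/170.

Expand x = 817/170 as a continued fraction with the Euclidean algorithm:
  817 = 4*170 + 137, so a_0 = 4.
  170 = 1*137 + 33, so a_1 = 1.
  137 = 4*33 + 5, so a_2 = 4.
  33 = 6*5 + 3, so a_3 = 6.
  5 = 1*3 + 2, so a_4 = 1.
  3 = 1*2 + 1, so a_5 = 1.
  2 = 2*1 + 0, so a_6 = 2.
so x = [4; 1, 4, 6, 1, 1, 2].
Convergents (p_i = a_i*p_{i-1} + p_{i-2}, q_i = a_i*q_{i-1} + q_{i-2} with p_{-2}=0, p_{-1}=1, q_{-2}=1, q_{-1}=0), until the denominator exceeds 41:
  i=0: a_0=4, p_0 = 4*1 + 0 = 4, q_0 = 4*0 + 1 = 1.
  i=1: a_1=1, p_1 = 1*4 + 1 = 5, q_1 = 1*1 + 0 = 1.
  i=2: a_2=4, p_2 = 4*5 + 4 = 24, q_2 = 4*1 + 1 = 5.
  i=3: a_3=6, p_3 = 6*24 + 5 = 149, q_3 = 6*5 + 1 = 31.
  i=4: a_4=1, p_4 = 1*149 + 24 = 173, q_4 = 1*31 + 5 = 36.
  i=5: a_5=1, p_5 = 1*173 + 149 = 322, q_5 = 1*36 + 31 = 67.
q_5 = 67 > 41, so the last convergent with denominator <= 41 is p_4/q_4 = 173/36.
The closest fraction with denominator <= 41 is either p_4/q_4 or the intermediate fraction (k*p_4 + p_3)/(k*q_4 + q_3) with the largest k >= 1 whose denominator stays <= 41; these approach x as k grows, and every other convergent or intermediate fraction in range is farther away.
Largest k: floor((41 - q_3)/q_4) = floor((41 - 31)/36) = 0.
Since k = 0, no intermediate fraction beyond p_4/q_4 has denominator <= 41, so the convergent 173/36 is the closest (its error is |817*36 - 173*170|/(170*36) = 2/6120).

173/36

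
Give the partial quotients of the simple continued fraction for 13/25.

[0; 1, 1, 12]

Run the Euclidean algorithm on 13 and 25; the successive quotients are the partial quotients a_0, a_1, ... (each step inverts the fractional part left over by the previous one):
  13 = 0*25 + 13, so a_0 = 0.
  25 = 1*13 + 12, so a_1 = 1.
  13 = 1*12 + 1, so a_2 = 1.
  12 = 12*1 + 0, so a_3 = 12.
The remainder reaches 0 after 4 divisions, so the expansion has 4 partial quotients, read off in order.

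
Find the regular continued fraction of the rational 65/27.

Run the Euclidean algorithm on 65 and 27; the successive quotients are the partial quotients a_0, a_1, ... (each step inverts the fractional part left over by the previous one):
  65 = 2*27 + 11, so a_0 = 2.
  27 = 2*11 + 5, so a_1 = 2.
  11 = 2*5 + 1, so a_2 = 2.
  5 = 5*1 + 0, so a_3 = 5.
The remainder reaches 0 after 4 divisions, so the expansion has 4 partial quotients, read off in order.

[2; 2, 2, 5]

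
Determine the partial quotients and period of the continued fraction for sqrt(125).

Write x_i = (sqrt(125) + m_i)/d_i with (m_0, d_0) = (0, 1). a_0 = floor(sqrt(125)) = 11, since 11^2 = 121 <= 125 < 144 = 12^2.
Iterate m_{i+1} = d_i*a_i - m_i, d_{i+1} = (125 - m_{i+1}^2)/d_i, a_{i+1} = floor((a_0 + m_{i+1})/d_{i+1}):
  m_1 = 1*11 - 0 = 11, d_1 = (125 - 11^2)/1 = 4/1 = 4, a_1 = floor((11 + 11)/4) = 5.
  m_2 = 4*5 - 11 = 9, d_2 = (125 - 9^2)/4 = 44/4 = 11, a_2 = floor((11 + 9)/11) = 1.
  m_3 = 11*1 - 9 = 2, d_3 = (125 - 2^2)/11 = 121/11 = 11, a_3 = floor((11 + 2)/11) = 1.
  m_4 = 11*1 - 2 = 9, d_4 = (125 - 9^2)/11 = 44/11 = 4, a_4 = floor((11 + 9)/4) = 5.
  m_5 = 4*5 - 9 = 11, d_5 = (125 - 11^2)/4 = 4/4 = 1, a_5 = floor((11 + 11)/1) = 22.
  m_6 = 1*22 - 11 = 11, d_6 = (125 - 11^2)/1 = 4/1 = 4: (m_6, d_6) = (m_1, d_1) = (11, 4), so from here the quotients repeat a_1, ..., a_5; the period length is 5.
Hence the expansion of sqrt(125) is a_0 = 11 followed by the repeating block 5, 1, 1, 5, 22 (period 5).

[11; (5, 1, 1, 5, 22)]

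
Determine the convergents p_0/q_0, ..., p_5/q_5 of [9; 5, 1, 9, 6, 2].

Using the convergent recurrence p_i = a_i*p_{i-1} + p_{i-2}, q_i = a_i*q_{i-1} + q_{i-2} with p_{-2}=0, p_{-1}=1, q_{-2}=1, q_{-1}=0:
  i=0: a_0=9, p_0 = 9*1 + 0 = 9, q_0 = 9*0 + 1 = 1.
  i=1: a_1=5, p_1 = 5*9 + 1 = 46, q_1 = 5*1 + 0 = 5.
  i=2: a_2=1, p_2 = 1*46 + 9 = 55, q_2 = 1*5 + 1 = 6.
  i=3: a_3=9, p_3 = 9*55 + 46 = 541, q_3 = 9*6 + 5 = 59.
  i=4: a_4=6, p_4 = 6*541 + 55 = 3301, q_4 = 6*59 + 6 = 360.
  i=5: a_5=2, p_5 = 2*3301 + 541 = 7143, q_5 = 2*360 + 59 = 779.

9/1, 46/5, 55/6, 541/59, 3301/360, 7143/779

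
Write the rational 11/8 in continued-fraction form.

Run the Euclidean algorithm on 11 and 8; the successive quotients are the partial quotients a_0, a_1, ... (each step inverts the fractional part left over by the previous one):
  11 = 1*8 + 3, so a_0 = 1.
  8 = 2*3 + 2, so a_1 = 2.
  3 = 1*2 + 1, so a_2 = 1.
  2 = 2*1 + 0, so a_3 = 2.
The remainder reaches 0 after 4 divisions, so the expansion has 4 partial quotients, read off in order.

[1; 2, 1, 2]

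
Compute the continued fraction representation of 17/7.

[2; 2, 3]

Run the Euclidean algorithm on 17 and 7; the successive quotients are the partial quotients a_0, a_1, ... (each step inverts the fractional part left over by the previous one):
  17 = 2*7 + 3, so a_0 = 2.
  7 = 2*3 + 1, so a_1 = 2.
  3 = 3*1 + 0, so a_2 = 3.
The remainder reaches 0 after 3 divisions, so the expansion has 3 partial quotients, read off in order.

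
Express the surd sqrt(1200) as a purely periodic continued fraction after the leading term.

[34; (1, 1, 1, 3, 1, 1, 1, 68)]

Write x_i = (sqrt(1200) + m_i)/d_i with (m_0, d_0) = (0, 1). a_0 = floor(sqrt(1200)) = 34, since 34^2 = 1156 <= 1200 < 1225 = 35^2.
Iterate m_{i+1} = d_i*a_i - m_i, d_{i+1} = (1200 - m_{i+1}^2)/d_i, a_{i+1} = floor((a_0 + m_{i+1})/d_{i+1}):
  m_1 = 1*34 - 0 = 34, d_1 = (1200 - 34^2)/1 = 44/1 = 44, a_1 = floor((34 + 34)/44) = 1.
  m_2 = 44*1 - 34 = 10, d_2 = (1200 - 10^2)/44 = 1100/44 = 25, a_2 = floor((34 + 10)/25) = 1.
  m_3 = 25*1 - 10 = 15, d_3 = (1200 - 15^2)/25 = 975/25 = 39, a_3 = floor((34 + 15)/39) = 1.
  m_4 = 39*1 - 15 = 24, d_4 = (1200 - 24^2)/39 = 624/39 = 16, a_4 = floor((34 + 24)/16) = 3.
  m_5 = 16*3 - 24 = 24, d_5 = (1200 - 24^2)/16 = 624/16 = 39, a_5 = floor((34 + 24)/39) = 1.
  m_6 = 39*1 - 24 = 15, d_6 = (1200 - 15^2)/39 = 975/39 = 25, a_6 = floor((34 + 15)/25) = 1.
  m_7 = 25*1 - 15 = 10, d_7 = (1200 - 10^2)/25 = 1100/25 = 44, a_7 = floor((34 + 10)/44) = 1.
  m_8 = 44*1 - 10 = 34, d_8 = (1200 - 34^2)/44 = 44/44 = 1, a_8 = floor((34 + 34)/1) = 68.
  m_9 = 1*68 - 34 = 34, d_9 = (1200 - 34^2)/1 = 44/1 = 44: (m_9, d_9) = (m_1, d_1) = (34, 44), so from here the quotients repeat a_1, ..., a_8; the period length is 8.
Hence the expansion of sqrt(1200) is a_0 = 34 followed by the repeating block 1, 1, 1, 3, 1, 1, 1, 68 (period 8).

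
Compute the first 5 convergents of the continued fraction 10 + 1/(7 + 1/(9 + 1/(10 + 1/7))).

Using the convergent recurrence p_i = a_i*p_{i-1} + p_{i-2}, q_i = a_i*q_{i-1} + q_{i-2} with p_{-2}=0, p_{-1}=1, q_{-2}=1, q_{-1}=0:
  i=0: a_0=10, p_0 = 10*1 + 0 = 10, q_0 = 10*0 + 1 = 1.
  i=1: a_1=7, p_1 = 7*10 + 1 = 71, q_1 = 7*1 + 0 = 7.
  i=2: a_2=9, p_2 = 9*71 + 10 = 649, q_2 = 9*7 + 1 = 64.
  i=3: a_3=10, p_3 = 10*649 + 71 = 6561, q_3 = 10*64 + 7 = 647.
  i=4: a_4=7, p_4 = 7*6561 + 649 = 46576, q_4 = 7*647 + 64 = 4593.

10/1, 71/7, 649/64, 6561/647, 46576/4593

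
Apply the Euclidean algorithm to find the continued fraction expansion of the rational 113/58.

[1; 1, 18, 3]

Run the Euclidean algorithm on 113 and 58; the successive quotients are the partial quotients a_0, a_1, ... (each step inverts the fractional part left over by the previous one):
  113 = 1*58 + 55, so a_0 = 1.
  58 = 1*55 + 3, so a_1 = 1.
  55 = 18*3 + 1, so a_2 = 18.
  3 = 3*1 + 0, so a_3 = 3.
The remainder reaches 0 after 4 divisions, so the expansion has 4 partial quotients, read off in order.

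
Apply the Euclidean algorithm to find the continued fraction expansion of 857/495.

Run the Euclidean algorithm on 857 and 495; the successive quotients are the partial quotients a_0, a_1, ... (each step inverts the fractional part left over by the previous one):
  857 = 1*495 + 362, so a_0 = 1.
  495 = 1*362 + 133, so a_1 = 1.
  362 = 2*133 + 96, so a_2 = 2.
  133 = 1*96 + 37, so a_3 = 1.
  96 = 2*37 + 22, so a_4 = 2.
  37 = 1*22 + 15, so a_5 = 1.
  22 = 1*15 + 7, so a_6 = 1.
  15 = 2*7 + 1, so a_7 = 2.
  7 = 7*1 + 0, so a_8 = 7.
The remainder reaches 0 after 9 divisions, so the expansion has 9 partial quotients, read off in order.

[1; 1, 2, 1, 2, 1, 1, 2, 7]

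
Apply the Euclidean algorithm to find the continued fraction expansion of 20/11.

[1; 1, 4, 2]

Run the Euclidean algorithm on 20 and 11; the successive quotients are the partial quotients a_0, a_1, ... (each step inverts the fractional part left over by the previous one):
  20 = 1*11 + 9, so a_0 = 1.
  11 = 1*9 + 2, so a_1 = 1.
  9 = 4*2 + 1, so a_2 = 4.
  2 = 2*1 + 0, so a_3 = 2.
The remainder reaches 0 after 4 divisions, so the expansion has 4 partial quotients, read off in order.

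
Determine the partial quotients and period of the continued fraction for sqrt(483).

Write x_i = (sqrt(483) + m_i)/d_i with (m_0, d_0) = (0, 1). a_0 = floor(sqrt(483)) = 21, since 21^2 = 441 <= 483 < 484 = 22^2.
Iterate m_{i+1} = d_i*a_i - m_i, d_{i+1} = (483 - m_{i+1}^2)/d_i, a_{i+1} = floor((a_0 + m_{i+1})/d_{i+1}):
  m_1 = 1*21 - 0 = 21, d_1 = (483 - 21^2)/1 = 42/1 = 42, a_1 = floor((21 + 21)/42) = 1.
  m_2 = 42*1 - 21 = 21, d_2 = (483 - 21^2)/42 = 42/42 = 1, a_2 = floor((21 + 21)/1) = 42.
  m_3 = 1*42 - 21 = 21, d_3 = (483 - 21^2)/1 = 42/1 = 42: (m_3, d_3) = (m_1, d_1) = (21, 42), so from here the quotients repeat a_1, a_2; the period length is 2.
Hence the expansion of sqrt(483) is a_0 = 21 followed by the repeating block 1, 42 (period 2).

[21; (1, 42)]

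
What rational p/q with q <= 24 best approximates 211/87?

17/7

Expand x = 211/87 as a continued fraction with the Euclidean algorithm:
  211 = 2*87 + 37, so a_0 = 2.
  87 = 2*37 + 13, so a_1 = 2.
  37 = 2*13 + 11, so a_2 = 2.
  13 = 1*11 + 2, so a_3 = 1.
  11 = 5*2 + 1, so a_4 = 5.
  2 = 2*1 + 0, so a_5 = 2.
so x = [2; 2, 2, 1, 5, 2].
Convergents (p_i = a_i*p_{i-1} + p_{i-2}, q_i = a_i*q_{i-1} + q_{i-2} with p_{-2}=0, p_{-1}=1, q_{-2}=1, q_{-1}=0), until the denominator exceeds 24:
  i=0: a_0=2, p_0 = 2*1 + 0 = 2, q_0 = 2*0 + 1 = 1.
  i=1: a_1=2, p_1 = 2*2 + 1 = 5, q_1 = 2*1 + 0 = 2.
  i=2: a_2=2, p_2 = 2*5 + 2 = 12, q_2 = 2*2 + 1 = 5.
  i=3: a_3=1, p_3 = 1*12 + 5 = 17, q_3 = 1*5 + 2 = 7.
  i=4: a_4=5, p_4 = 5*17 + 12 = 97, q_4 = 5*7 + 5 = 40.
q_4 = 40 > 24, so the last convergent with denominator <= 24 is p_3/q_3 = 17/7.
The closest fraction with denominator <= 24 is either p_3/q_3 or the intermediate fraction (k*p_3 + p_2)/(k*q_3 + q_2) with the largest k >= 1 whose denominator stays <= 24; these approach x as k grows, and every other convergent or intermediate fraction in range is farther away.
Largest k: floor((24 - q_2)/q_3) = floor((24 - 5)/7) = 2.
That gives (2*17 + 12)/(2*7 + 5) = 46/19.
Compare the errors: |x - 17/7| = |211*7 - 17*87|/(87*7) = 2/609, and |x - 46/19| = |211*19 - 46*87|/(87*19) = 7/1653.
Cross-multiplying, 2*1653 = 3306 < 4263 = 7*609, so 2/609 is smaller: the convergent 17/7 is closer to x than 46/19.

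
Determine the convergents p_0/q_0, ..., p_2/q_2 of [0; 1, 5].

Using the convergent recurrence p_i = a_i*p_{i-1} + p_{i-2}, q_i = a_i*q_{i-1} + q_{i-2} with p_{-2}=0, p_{-1}=1, q_{-2}=1, q_{-1}=0:
  i=0: a_0=0, p_0 = 0*1 + 0 = 0, q_0 = 0*0 + 1 = 1.
  i=1: a_1=1, p_1 = 1*0 + 1 = 1, q_1 = 1*1 + 0 = 1.
  i=2: a_2=5, p_2 = 5*1 + 0 = 5, q_2 = 5*1 + 1 = 6.

0/1, 1/1, 5/6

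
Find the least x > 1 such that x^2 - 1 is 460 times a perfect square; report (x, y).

(x, y) = (2535751, 118230)

First expand sqrt(460) as a continued fraction. With x_i = (sqrt(460) + m_i)/d_i and (m_0, d_0) = (0, 1): a_0 = floor(sqrt(460)) = 21, since 21^2 = 441 <= 460 < 484 = 22^2.
Iterate m_{i+1} = d_i*a_i - m_i, d_{i+1} = (460 - m_{i+1}^2)/d_i, a_{i+1} = floor((a_0 + m_{i+1})/d_{i+1}):
  m_1 = 1*21 - 0 = 21, d_1 = (460 - 21^2)/1 = 19/1 = 19, a_1 = floor((21 + 21)/19) = 2.
  m_2 = 19*2 - 21 = 17, d_2 = (460 - 17^2)/19 = 171/19 = 9, a_2 = floor((21 + 17)/9) = 4.
  m_3 = 9*4 - 17 = 19, d_3 = (460 - 19^2)/9 = 99/9 = 11, a_3 = floor((21 + 19)/11) = 3.
  m_4 = 11*3 - 19 = 14, d_4 = (460 - 14^2)/11 = 264/11 = 24, a_4 = floor((21 + 14)/24) = 1.
  m_5 = 24*1 - 14 = 10, d_5 = (460 - 10^2)/24 = 360/24 = 15, a_5 = floor((21 + 10)/15) = 2.
  m_6 = 15*2 - 10 = 20, d_6 = (460 - 20^2)/15 = 60/15 = 4, a_6 = floor((21 + 20)/4) = 10.
  m_7 = 4*10 - 20 = 20, d_7 = (460 - 20^2)/4 = 60/4 = 15, a_7 = floor((21 + 20)/15) = 2.
  m_8 = 15*2 - 20 = 10, d_8 = (460 - 10^2)/15 = 360/15 = 24, a_8 = floor((21 + 10)/24) = 1.
  m_9 = 24*1 - 10 = 14, d_9 = (460 - 14^2)/24 = 264/24 = 11, a_9 = floor((21 + 14)/11) = 3.
  m_10 = 11*3 - 14 = 19, d_10 = (460 - 19^2)/11 = 99/11 = 9, a_10 = floor((21 + 19)/9) = 4.
  m_11 = 9*4 - 19 = 17, d_11 = (460 - 17^2)/9 = 171/9 = 19, a_11 = floor((21 + 17)/19) = 2.
  m_12 = 19*2 - 17 = 21, d_12 = (460 - 21^2)/19 = 19/19 = 1, a_12 = floor((21 + 21)/1) = 42.
  m_13 = 1*42 - 21 = 21, d_13 = (460 - 21^2)/1 = 19/1 = 19: (m_13, d_13) = (m_1, d_1) = (21, 19), so from here the quotients repeat a_1, ..., a_12; the period length is 12.
So sqrt(460) = [21; (2, 4, 3, 1, 2, 10, 2, 1, 3, 4, 2, 42)] with period length k = 12.
k is even, so the fundamental solution of x^2 - 460y^2 = 1 is (p_{k-1}, q_{k-1}) = (p_11, q_11); compute convergents through index 11.
Convergents (p_i = a_i*p_{i-1} + p_{i-2}, q_i = a_i*q_{i-1} + q_{i-2} with p_{-2}=0, p_{-1}=1, q_{-2}=1, q_{-1}=0):
  i=0: a_0=21, p_0 = 21*1 + 0 = 21, q_0 = 21*0 + 1 = 1.
  i=1: a_1=2, p_1 = 2*21 + 1 = 43, q_1 = 2*1 + 0 = 2.
  i=2: a_2=4, p_2 = 4*43 + 21 = 193, q_2 = 4*2 + 1 = 9.
  i=3: a_3=3, p_3 = 3*193 + 43 = 622, q_3 = 3*9 + 2 = 29.
  i=4: a_4=1, p_4 = 1*622 + 193 = 815, q_4 = 1*29 + 9 = 38.
  i=5: a_5=2, p_5 = 2*815 + 622 = 2252, q_5 = 2*38 + 29 = 105.
  i=6: a_6=10, p_6 = 10*2252 + 815 = 23335, q_6 = 10*105 + 38 = 1088.
  i=7: a_7=2, p_7 = 2*23335 + 2252 = 48922, q_7 = 2*1088 + 105 = 2281.
  i=8: a_8=1, p_8 = 1*48922 + 23335 = 72257, q_8 = 1*2281 + 1088 = 3369.
  i=9: a_9=3, p_9 = 3*72257 + 48922 = 265693, q_9 = 3*3369 + 2281 = 12388.
  i=10: a_10=4, p_10 = 4*265693 + 72257 = 1135029, q_10 = 4*12388 + 3369 = 52921.
  i=11: a_11=2, p_11 = 2*1135029 + 265693 = 2535751, q_11 = 2*52921 + 12388 = 118230.
Check: 2535751^2 - 460*118230^2 = 6430033134001 - 6430033134000 = 1, so (x, y) = (2535751, 118230) solves the equation, and by the theorem it is the least positive solution.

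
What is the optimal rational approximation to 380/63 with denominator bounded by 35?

193/32

Expand x = 380/63 as a continued fraction with the Euclidean algorithm:
  380 = 6*63 + 2, so a_0 = 6.
  63 = 31*2 + 1, so a_1 = 31.
  2 = 2*1 + 0, so a_2 = 2.
so x = [6; 31, 2].
Convergents (p_i = a_i*p_{i-1} + p_{i-2}, q_i = a_i*q_{i-1} + q_{i-2} with p_{-2}=0, p_{-1}=1, q_{-2}=1, q_{-1}=0), until the denominator exceeds 35:
  i=0: a_0=6, p_0 = 6*1 + 0 = 6, q_0 = 6*0 + 1 = 1.
  i=1: a_1=31, p_1 = 31*6 + 1 = 187, q_1 = 31*1 + 0 = 31.
  i=2: a_2=2, p_2 = 2*187 + 6 = 380, q_2 = 2*31 + 1 = 63.
q_2 = 63 > 35, so the last convergent with denominator <= 35 is p_1/q_1 = 187/31.
The closest fraction with denominator <= 35 is either p_1/q_1 or the intermediate fraction (k*p_1 + p_0)/(k*q_1 + q_0) with the largest k >= 1 whose denominator stays <= 35; these approach x as k grows, and every other convergent or intermediate fraction in range is farther away.
Largest k: floor((35 - q_0)/q_1) = floor((35 - 1)/31) = 1.
That gives (1*187 + 6)/(1*31 + 1) = 193/32.
Compare the errors: |x - 187/31| = |380*31 - 187*63|/(63*31) = 1/1953, and |x - 193/32| = |380*32 - 193*63|/(63*32) = 1/2016.
Cross-multiplying, 1*1953 = 1953 < 2016 = 1*2016, so 1/2016 is smaller: the intermediate fraction 193/32 is closer to x than 187/31.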